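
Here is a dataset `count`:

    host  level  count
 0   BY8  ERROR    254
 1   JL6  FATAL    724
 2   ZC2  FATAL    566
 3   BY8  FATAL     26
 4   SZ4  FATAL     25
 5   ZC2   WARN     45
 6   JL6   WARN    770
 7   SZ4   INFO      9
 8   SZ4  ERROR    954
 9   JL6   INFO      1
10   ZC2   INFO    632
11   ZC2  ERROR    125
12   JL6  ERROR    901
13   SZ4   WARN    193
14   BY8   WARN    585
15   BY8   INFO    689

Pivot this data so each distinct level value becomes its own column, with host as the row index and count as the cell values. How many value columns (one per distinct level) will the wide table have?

4 distinct level values: FATAL, ERROR, INFO, WARN.

4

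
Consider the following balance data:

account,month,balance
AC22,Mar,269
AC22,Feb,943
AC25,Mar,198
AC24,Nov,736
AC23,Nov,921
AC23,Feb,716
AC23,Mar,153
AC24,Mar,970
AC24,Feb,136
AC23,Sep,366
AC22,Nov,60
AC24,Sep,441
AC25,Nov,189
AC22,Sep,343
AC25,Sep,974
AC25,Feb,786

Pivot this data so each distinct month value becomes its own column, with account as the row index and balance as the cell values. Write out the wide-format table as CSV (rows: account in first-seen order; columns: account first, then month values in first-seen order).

account,Mar,Feb,Nov,Sep
AC22,269,943,60,343
AC25,198,786,189,974
AC24,970,136,736,441
AC23,153,716,921,366

Columns: account plus the 4 distinct month values (Mar, Feb, Nov, Sep).
For example, row AC22 column Mar takes balance=269 from the long row (AC22, Mar).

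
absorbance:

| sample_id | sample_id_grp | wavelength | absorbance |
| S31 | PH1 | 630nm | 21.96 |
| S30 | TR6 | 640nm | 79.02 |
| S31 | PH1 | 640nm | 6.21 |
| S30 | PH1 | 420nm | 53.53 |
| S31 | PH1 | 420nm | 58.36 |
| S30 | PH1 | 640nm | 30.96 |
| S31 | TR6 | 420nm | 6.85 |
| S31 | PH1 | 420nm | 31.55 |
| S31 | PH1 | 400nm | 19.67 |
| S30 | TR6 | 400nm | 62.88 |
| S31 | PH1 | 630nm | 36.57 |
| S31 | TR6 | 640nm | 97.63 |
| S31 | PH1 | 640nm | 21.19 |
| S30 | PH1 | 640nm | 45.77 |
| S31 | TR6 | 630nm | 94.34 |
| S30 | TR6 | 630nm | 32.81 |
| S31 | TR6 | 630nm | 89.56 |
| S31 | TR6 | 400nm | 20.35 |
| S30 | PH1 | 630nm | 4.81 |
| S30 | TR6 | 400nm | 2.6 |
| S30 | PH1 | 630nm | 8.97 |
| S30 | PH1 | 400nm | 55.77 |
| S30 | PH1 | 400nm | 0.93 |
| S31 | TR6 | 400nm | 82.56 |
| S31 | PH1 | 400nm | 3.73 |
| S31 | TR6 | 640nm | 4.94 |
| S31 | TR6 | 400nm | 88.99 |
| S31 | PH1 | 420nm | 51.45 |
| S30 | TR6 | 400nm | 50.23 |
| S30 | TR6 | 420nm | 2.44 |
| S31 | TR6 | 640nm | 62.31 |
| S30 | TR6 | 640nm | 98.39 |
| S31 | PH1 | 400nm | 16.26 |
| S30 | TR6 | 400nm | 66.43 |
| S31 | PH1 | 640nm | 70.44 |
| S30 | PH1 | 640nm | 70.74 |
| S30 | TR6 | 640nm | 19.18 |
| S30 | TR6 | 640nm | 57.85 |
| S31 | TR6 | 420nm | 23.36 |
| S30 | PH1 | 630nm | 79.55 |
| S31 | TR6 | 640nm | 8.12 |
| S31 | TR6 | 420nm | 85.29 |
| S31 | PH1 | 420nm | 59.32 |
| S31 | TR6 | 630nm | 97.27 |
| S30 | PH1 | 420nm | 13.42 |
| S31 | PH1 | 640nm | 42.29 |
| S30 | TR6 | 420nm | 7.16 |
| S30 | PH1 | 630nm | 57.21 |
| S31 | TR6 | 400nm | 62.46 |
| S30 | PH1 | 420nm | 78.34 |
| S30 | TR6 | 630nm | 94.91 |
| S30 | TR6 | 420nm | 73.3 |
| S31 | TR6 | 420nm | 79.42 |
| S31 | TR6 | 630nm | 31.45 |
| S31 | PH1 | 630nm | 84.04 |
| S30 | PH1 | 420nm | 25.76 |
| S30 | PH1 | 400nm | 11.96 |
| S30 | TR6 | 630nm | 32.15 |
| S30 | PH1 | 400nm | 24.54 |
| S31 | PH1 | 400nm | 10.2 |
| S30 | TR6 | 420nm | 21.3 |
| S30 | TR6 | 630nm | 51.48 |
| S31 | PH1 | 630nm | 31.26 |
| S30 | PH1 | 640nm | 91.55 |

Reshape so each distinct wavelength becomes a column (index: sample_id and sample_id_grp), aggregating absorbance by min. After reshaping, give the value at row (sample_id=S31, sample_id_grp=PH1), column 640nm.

6.21

Rows with sample_id=S31, sample_id_grp=PH1 and wavelength=640nm: absorbance values are 6.21, 21.19, 70.44, 42.29.
min(6.21, 21.19, 70.44, 42.29) = 6.21.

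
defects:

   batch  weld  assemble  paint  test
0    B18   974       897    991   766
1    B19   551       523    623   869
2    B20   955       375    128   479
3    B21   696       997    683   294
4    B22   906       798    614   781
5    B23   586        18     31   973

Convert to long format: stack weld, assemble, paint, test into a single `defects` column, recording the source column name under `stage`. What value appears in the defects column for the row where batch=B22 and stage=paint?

614

Unpivoting turns each (batch, wide-column) pair into one long row.
The wide cell at row B22, column paint holds 614, so the long row (B22, paint) has defects=614.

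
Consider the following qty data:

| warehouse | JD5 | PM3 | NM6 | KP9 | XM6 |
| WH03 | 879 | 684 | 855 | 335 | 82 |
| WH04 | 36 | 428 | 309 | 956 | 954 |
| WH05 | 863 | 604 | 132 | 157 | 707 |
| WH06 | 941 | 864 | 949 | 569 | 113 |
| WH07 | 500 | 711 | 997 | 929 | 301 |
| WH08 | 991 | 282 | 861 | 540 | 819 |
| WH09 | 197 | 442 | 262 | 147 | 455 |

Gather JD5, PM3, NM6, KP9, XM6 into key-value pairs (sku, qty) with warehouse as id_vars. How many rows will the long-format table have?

35

7 warehouse values × 5 melted columns = 35 rows.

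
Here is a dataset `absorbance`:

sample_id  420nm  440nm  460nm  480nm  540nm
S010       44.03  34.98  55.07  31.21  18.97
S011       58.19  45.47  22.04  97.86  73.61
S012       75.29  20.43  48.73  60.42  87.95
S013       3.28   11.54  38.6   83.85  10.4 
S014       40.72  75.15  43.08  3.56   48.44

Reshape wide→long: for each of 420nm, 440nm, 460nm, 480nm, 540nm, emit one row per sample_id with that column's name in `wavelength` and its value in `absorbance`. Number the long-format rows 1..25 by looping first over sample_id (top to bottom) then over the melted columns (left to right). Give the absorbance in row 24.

3.56

25 rows total (5 × 5). Row 24: index ⌊(24-1)/5⌋ = 4 into sample_id → S014; (24-1) mod 5 = 3 into the melted columns → 480nm.
So row 24 is (S014, 480nm, 3.56); absorbance = 3.56.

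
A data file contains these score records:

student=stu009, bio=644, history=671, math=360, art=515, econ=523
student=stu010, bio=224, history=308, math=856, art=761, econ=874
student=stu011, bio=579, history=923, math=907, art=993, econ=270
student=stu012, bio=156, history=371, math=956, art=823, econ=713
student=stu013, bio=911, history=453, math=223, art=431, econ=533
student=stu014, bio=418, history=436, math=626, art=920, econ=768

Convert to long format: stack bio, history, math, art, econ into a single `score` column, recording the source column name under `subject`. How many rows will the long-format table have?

30

6 student values × 5 melted columns = 30 rows.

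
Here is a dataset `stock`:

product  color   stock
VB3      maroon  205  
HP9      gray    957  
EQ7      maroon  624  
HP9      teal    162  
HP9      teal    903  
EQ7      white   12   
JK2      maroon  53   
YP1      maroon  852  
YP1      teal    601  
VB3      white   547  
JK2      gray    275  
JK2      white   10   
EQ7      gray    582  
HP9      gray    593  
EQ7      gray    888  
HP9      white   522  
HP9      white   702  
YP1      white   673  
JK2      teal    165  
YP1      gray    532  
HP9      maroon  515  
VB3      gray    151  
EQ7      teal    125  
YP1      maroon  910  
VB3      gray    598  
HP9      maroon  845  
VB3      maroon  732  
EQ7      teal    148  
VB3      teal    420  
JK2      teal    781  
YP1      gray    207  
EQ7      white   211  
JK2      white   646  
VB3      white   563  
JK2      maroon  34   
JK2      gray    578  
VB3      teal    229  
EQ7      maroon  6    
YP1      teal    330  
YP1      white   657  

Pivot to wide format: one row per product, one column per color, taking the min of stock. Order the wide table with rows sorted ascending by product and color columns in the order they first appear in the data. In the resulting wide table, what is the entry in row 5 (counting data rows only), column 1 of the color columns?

852

With rows sorted ascending by product, row 5 is product=YP1. color columns in first-appearance order: maroon, gray, teal, white; column 1 is maroon.
Long rows with product=YP1, color=maroon: min(852, 910) = 852.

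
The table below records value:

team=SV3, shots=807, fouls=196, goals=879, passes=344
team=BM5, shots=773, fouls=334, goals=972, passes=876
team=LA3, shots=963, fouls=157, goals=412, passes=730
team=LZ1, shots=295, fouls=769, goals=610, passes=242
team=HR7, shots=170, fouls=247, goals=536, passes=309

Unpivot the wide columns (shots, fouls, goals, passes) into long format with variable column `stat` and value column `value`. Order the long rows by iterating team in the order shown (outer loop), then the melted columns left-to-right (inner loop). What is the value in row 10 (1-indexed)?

157

20 rows total (5 × 4). Row 10: index ⌊(10-1)/4⌋ = 2 into team → LA3; (10-1) mod 4 = 1 into the melted columns → fouls.
So row 10 is (LA3, fouls, 157); value = 157.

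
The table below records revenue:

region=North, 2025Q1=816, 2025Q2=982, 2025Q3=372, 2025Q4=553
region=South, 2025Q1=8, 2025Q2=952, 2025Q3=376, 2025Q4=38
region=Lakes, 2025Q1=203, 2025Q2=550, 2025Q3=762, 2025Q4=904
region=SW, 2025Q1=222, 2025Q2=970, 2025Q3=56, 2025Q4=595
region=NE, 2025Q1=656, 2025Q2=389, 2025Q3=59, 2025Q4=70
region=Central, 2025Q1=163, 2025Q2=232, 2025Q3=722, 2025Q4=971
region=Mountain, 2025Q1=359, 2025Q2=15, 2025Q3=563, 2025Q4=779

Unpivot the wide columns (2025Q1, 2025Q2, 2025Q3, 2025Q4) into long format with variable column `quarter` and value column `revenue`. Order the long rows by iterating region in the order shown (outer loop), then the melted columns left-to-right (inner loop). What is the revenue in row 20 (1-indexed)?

70

28 rows total (7 × 4). Row 20: index ⌊(20-1)/4⌋ = 4 into region → NE; (20-1) mod 4 = 3 into the melted columns → 2025Q4.
So row 20 is (NE, 2025Q4, 70); revenue = 70.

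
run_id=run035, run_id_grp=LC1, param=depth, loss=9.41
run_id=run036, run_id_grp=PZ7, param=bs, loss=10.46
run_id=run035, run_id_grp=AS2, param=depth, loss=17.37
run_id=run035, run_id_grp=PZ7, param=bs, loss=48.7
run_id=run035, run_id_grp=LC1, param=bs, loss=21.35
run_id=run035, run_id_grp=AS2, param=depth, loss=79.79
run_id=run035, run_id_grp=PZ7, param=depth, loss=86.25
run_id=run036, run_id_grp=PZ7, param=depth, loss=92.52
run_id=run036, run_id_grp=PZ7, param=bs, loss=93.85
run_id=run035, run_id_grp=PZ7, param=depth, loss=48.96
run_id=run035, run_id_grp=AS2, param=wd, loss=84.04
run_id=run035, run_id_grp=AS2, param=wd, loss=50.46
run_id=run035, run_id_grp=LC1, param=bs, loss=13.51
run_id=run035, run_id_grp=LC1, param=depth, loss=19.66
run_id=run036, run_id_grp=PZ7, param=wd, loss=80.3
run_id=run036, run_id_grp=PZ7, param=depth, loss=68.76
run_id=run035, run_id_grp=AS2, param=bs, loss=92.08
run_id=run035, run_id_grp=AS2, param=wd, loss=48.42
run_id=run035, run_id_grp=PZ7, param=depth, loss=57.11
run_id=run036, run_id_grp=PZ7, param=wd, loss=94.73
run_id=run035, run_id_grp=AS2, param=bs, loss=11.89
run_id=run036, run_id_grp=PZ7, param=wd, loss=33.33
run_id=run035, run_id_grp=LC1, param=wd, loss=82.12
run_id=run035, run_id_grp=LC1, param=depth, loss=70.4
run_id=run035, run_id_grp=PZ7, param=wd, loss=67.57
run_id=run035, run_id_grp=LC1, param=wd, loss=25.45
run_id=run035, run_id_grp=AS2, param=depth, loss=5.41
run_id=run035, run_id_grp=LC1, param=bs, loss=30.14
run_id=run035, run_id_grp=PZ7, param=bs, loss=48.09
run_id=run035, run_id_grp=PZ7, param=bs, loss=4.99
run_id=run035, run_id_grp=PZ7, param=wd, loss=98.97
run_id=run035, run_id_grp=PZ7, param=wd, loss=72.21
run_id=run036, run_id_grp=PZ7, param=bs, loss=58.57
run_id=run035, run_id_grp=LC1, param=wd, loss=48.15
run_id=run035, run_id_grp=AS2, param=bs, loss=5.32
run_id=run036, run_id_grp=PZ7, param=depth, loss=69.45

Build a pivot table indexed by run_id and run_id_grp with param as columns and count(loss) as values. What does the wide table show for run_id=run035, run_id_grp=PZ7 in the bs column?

3

Rows with run_id=run035, run_id_grp=PZ7 and param=bs: loss values are 48.7, 48.09, 4.99.
3 rows match — count = 3.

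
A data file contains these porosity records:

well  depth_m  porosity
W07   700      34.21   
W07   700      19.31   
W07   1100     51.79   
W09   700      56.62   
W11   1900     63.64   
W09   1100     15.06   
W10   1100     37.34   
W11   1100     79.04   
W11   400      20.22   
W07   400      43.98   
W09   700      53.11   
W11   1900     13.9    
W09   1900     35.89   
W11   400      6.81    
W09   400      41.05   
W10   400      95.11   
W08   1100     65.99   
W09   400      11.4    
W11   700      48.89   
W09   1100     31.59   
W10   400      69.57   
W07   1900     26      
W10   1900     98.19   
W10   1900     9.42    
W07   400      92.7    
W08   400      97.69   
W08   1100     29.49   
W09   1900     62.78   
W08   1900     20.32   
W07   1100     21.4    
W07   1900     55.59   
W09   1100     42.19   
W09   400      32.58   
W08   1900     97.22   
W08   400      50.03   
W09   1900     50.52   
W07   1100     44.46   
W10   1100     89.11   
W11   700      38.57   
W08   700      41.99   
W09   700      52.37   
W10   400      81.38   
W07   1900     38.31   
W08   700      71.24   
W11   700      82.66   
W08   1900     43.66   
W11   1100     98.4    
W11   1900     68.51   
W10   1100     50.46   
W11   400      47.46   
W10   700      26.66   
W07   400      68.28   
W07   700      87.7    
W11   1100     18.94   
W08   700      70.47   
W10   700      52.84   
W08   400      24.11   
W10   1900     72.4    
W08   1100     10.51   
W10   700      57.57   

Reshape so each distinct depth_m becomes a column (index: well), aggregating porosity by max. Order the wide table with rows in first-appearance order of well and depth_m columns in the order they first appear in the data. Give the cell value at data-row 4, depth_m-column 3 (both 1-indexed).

98.19

With rows in first-appearance order of well, row 4 is well=W10. depth_m columns in first-appearance order: 700, 1100, 1900, 400; column 3 is 1900.
Long rows with well=W10, depth_m=1900: max(98.19, 9.42, 72.4) = 98.19.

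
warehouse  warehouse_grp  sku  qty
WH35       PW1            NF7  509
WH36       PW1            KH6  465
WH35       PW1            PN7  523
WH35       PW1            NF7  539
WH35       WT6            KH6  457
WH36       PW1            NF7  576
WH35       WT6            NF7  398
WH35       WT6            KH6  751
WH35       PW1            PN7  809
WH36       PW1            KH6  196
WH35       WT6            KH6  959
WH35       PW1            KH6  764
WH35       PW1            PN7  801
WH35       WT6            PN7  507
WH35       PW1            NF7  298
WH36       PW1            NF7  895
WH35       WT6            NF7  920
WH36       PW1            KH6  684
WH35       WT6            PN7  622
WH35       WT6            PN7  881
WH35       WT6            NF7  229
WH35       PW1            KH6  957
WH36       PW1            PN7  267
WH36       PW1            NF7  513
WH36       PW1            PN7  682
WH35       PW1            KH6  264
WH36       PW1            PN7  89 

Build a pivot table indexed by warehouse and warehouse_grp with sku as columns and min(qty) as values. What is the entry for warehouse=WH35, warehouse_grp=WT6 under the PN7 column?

507

Rows with warehouse=WH35, warehouse_grp=WT6 and sku=PN7: qty values are 507, 622, 881.
min(507, 622, 881) = 507.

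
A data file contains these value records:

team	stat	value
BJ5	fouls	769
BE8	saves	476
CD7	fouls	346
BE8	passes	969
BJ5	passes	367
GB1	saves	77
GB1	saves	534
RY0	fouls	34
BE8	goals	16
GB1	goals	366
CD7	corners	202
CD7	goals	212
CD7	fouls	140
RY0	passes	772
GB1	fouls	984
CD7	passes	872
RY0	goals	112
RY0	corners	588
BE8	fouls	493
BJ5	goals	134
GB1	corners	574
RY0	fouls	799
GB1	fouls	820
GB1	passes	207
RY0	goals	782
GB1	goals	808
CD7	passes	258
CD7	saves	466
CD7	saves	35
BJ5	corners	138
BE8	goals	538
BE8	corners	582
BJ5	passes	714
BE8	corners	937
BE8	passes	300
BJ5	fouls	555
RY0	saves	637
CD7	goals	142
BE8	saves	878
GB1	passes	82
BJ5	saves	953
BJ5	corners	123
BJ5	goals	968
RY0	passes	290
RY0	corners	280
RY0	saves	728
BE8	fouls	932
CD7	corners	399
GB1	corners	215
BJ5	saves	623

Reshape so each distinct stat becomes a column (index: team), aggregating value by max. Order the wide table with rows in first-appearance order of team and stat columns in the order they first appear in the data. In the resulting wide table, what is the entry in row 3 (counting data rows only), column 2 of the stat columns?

466

With rows in first-appearance order of team, row 3 is team=CD7. stat columns in first-appearance order: fouls, saves, passes, goals, corners; column 2 is saves.
Long rows with team=CD7, stat=saves: max(466, 35) = 466.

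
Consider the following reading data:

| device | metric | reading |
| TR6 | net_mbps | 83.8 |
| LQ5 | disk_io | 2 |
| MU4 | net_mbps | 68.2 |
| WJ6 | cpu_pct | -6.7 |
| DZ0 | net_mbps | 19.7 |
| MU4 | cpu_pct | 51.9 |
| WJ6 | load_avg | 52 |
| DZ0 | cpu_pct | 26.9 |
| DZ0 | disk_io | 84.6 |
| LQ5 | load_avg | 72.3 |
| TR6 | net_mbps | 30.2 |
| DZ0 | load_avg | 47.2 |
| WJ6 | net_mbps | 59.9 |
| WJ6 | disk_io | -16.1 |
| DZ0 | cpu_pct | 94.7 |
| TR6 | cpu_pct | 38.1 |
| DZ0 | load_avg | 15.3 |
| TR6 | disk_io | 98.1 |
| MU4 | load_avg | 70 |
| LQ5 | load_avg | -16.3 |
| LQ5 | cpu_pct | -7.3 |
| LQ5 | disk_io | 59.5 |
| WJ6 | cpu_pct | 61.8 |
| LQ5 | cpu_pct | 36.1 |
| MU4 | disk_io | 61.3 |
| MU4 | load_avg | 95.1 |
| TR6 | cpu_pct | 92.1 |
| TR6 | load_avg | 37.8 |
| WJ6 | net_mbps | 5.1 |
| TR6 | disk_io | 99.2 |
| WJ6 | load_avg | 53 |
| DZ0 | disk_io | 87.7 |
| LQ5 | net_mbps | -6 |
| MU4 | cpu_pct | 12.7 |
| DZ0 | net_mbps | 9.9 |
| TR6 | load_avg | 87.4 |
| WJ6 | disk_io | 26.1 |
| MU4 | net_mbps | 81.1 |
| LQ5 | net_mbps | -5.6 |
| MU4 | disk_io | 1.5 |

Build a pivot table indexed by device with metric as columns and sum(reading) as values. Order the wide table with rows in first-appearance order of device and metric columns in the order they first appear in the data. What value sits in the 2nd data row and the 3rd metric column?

28.8

With rows in first-appearance order of device, row 2 is device=LQ5. metric columns in first-appearance order: net_mbps, disk_io, cpu_pct, load_avg; column 3 is cpu_pct.
Long rows with device=LQ5, metric=cpu_pct: -7.3 + 36.1 = 28.8.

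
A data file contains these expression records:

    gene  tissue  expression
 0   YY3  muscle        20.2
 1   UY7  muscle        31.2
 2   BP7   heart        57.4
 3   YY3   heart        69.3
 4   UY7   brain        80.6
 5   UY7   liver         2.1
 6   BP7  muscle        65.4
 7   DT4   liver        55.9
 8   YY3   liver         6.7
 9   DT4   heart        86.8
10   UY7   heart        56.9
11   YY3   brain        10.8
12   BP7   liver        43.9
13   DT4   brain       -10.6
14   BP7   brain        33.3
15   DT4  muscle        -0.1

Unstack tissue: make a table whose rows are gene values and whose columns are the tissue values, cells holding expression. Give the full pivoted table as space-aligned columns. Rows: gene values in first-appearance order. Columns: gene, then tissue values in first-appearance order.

gene  muscle  heart  brain  liver
YY3   20.2    69.3   10.8   6.7  
UY7   31.2    56.9   80.6   2.1  
BP7   65.4    57.4   33.3   43.9 
DT4   -0.1    86.8   -10.6  55.9 

Columns: gene plus the 4 distinct tissue values (muscle, heart, brain, liver).
For example, row YY3 column muscle takes expression=20.2 from the long row (YY3, muscle).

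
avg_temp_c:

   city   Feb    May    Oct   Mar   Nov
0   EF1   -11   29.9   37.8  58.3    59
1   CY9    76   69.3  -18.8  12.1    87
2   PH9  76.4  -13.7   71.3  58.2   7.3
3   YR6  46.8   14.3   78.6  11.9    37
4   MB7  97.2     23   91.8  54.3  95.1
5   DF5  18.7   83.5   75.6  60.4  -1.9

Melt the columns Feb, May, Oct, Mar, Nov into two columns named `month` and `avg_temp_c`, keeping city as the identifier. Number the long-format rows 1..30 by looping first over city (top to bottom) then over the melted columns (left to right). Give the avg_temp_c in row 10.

87

30 rows total (6 × 5). Row 10: index ⌊(10-1)/5⌋ = 1 into city → CY9; (10-1) mod 5 = 4 into the melted columns → Nov.
So row 10 is (CY9, Nov, 87); avg_temp_c = 87.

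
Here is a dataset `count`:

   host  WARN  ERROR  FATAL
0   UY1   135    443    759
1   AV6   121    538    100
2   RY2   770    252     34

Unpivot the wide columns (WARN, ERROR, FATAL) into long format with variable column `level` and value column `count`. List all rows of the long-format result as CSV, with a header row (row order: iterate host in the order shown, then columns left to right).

Each (host, column) pair becomes one row: 3 × 3 = 9 rows.
For example, (UY1, WARN) → count=135.

host,level,count
UY1,WARN,135
UY1,ERROR,443
UY1,FATAL,759
AV6,WARN,121
AV6,ERROR,538
AV6,FATAL,100
RY2,WARN,770
RY2,ERROR,252
RY2,FATAL,34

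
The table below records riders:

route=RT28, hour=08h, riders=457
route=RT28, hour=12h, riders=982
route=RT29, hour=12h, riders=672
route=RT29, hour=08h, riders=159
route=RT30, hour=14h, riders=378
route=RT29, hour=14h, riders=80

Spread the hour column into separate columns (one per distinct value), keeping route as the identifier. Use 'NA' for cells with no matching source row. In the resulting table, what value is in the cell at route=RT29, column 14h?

80

The long row with route=RT29, hour=14h has riders=80.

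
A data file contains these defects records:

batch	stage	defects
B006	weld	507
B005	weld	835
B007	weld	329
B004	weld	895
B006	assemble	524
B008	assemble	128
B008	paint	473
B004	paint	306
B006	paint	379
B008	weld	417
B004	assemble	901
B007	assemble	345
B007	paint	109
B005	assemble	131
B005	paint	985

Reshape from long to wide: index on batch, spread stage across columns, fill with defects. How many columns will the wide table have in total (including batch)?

1 column for batch plus 3 distinct stage values → 4 columns.

4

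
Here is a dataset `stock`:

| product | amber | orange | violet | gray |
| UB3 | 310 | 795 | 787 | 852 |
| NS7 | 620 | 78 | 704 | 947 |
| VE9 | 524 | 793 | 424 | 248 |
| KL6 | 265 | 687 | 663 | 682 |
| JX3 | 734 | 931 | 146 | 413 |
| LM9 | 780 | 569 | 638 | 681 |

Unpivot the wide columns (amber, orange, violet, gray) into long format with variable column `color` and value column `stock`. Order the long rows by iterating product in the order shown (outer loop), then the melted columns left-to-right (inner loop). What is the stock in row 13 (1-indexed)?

24 rows total (6 × 4). Row 13: index ⌊(13-1)/4⌋ = 3 into product → KL6; (13-1) mod 4 = 0 into the melted columns → amber.
So row 13 is (KL6, amber, 265); stock = 265.

265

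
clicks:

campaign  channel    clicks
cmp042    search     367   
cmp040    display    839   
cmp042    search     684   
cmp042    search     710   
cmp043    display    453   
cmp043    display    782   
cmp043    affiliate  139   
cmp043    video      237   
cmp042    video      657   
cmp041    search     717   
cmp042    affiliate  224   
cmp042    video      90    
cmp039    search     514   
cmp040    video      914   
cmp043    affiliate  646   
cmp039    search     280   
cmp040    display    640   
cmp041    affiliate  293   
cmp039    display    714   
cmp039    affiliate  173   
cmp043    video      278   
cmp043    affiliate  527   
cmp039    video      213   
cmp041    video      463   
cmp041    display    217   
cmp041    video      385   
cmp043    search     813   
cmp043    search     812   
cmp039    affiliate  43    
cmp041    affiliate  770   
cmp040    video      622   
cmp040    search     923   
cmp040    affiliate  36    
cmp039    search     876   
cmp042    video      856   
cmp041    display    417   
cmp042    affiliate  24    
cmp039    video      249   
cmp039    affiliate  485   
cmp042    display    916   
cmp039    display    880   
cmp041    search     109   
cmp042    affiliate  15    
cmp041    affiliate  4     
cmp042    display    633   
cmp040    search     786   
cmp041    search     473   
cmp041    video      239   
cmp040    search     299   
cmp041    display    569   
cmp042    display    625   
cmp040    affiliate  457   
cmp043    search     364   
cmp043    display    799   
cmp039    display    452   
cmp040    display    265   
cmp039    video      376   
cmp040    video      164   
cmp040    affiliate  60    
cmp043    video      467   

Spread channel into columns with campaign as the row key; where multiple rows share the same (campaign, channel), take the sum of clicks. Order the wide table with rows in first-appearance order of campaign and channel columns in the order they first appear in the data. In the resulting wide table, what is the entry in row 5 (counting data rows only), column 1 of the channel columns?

With rows in first-appearance order of campaign, row 5 is campaign=cmp039. channel columns in first-appearance order: search, display, affiliate, video; column 1 is search.
Long rows with campaign=cmp039, channel=search: 514 + 280 + 876 = 1670.

1670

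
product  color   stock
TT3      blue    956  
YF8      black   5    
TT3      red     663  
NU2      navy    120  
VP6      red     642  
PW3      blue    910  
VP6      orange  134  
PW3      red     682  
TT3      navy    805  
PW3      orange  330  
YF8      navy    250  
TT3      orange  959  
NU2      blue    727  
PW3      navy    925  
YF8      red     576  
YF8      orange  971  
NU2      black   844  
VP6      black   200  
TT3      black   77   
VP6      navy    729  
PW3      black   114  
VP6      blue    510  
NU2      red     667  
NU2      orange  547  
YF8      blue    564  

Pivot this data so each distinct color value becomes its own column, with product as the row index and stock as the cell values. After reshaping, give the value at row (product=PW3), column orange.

330

Wide layout: rows indexed by product, columns are the 5 distinct color values (blue, black, red, navy, orange).
Cell (product=PW3, color=orange) draws from the long row where product=PW3 and color=orange, which has stock=330.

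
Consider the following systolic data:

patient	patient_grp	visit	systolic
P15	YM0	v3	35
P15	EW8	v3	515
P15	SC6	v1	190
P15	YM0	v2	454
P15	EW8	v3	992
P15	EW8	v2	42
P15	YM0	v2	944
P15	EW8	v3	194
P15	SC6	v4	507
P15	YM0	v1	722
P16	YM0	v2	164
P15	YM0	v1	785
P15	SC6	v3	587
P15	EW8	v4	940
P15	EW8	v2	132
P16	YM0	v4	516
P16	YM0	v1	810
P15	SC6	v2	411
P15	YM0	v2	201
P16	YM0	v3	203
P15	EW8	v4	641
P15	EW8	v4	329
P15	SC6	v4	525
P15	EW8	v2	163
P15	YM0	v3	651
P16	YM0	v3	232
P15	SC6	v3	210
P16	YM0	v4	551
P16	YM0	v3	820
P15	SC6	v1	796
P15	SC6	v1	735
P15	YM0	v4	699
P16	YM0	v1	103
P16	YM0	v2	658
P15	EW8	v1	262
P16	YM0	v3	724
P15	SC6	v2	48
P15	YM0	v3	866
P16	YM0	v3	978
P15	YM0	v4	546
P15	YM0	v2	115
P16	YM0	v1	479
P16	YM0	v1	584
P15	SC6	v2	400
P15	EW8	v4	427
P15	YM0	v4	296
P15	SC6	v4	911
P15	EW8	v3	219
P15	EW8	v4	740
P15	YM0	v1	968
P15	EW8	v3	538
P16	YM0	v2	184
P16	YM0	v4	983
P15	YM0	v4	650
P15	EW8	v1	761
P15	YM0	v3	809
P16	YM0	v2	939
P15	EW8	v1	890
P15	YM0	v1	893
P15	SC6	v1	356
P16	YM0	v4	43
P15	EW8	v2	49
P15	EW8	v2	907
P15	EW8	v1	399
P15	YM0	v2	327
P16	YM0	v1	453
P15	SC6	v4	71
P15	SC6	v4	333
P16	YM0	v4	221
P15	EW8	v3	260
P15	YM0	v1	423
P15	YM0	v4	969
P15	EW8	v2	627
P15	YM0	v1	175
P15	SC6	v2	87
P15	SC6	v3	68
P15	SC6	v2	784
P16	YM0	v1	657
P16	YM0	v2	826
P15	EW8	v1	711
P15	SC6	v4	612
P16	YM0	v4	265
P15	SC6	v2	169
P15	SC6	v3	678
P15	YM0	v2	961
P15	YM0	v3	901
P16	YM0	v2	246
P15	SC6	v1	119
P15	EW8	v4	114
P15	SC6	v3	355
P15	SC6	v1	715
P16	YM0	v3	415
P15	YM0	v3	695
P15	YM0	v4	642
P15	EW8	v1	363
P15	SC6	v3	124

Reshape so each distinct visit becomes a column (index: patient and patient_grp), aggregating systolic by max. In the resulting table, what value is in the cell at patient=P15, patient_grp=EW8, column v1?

890

Rows with patient=P15, patient_grp=EW8 and visit=v1: systolic values are 262, 761, 890, 399, 711, 363.
max(262, 761, 890, 399, 711, 363) = 890.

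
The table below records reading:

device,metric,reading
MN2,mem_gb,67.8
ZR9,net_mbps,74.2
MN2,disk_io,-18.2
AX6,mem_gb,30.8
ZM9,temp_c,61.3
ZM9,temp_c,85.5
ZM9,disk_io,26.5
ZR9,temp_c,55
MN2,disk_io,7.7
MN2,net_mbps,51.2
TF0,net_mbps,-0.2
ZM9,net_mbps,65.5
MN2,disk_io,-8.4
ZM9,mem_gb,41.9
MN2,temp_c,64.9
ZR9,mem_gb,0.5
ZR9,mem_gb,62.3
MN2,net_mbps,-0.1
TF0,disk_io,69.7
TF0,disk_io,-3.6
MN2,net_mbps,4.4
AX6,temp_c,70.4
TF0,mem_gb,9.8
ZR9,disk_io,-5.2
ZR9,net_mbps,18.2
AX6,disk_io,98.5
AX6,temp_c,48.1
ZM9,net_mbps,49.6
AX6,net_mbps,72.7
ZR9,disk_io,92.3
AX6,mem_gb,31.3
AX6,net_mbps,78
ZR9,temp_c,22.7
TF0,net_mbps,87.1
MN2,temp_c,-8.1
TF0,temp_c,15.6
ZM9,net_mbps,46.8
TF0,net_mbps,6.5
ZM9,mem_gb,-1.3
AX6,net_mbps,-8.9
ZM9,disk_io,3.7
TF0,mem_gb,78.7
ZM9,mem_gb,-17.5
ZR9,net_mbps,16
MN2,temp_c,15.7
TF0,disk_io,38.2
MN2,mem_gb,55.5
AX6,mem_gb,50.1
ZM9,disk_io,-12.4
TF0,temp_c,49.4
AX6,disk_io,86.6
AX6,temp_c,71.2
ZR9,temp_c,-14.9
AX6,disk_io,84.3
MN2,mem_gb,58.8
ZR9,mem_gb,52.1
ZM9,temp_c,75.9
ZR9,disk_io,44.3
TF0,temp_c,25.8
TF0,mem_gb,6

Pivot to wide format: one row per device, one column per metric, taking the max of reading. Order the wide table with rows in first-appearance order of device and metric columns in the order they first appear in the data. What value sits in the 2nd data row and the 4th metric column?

55

With rows in first-appearance order of device, row 2 is device=ZR9. metric columns in first-appearance order: mem_gb, net_mbps, disk_io, temp_c; column 4 is temp_c.
Long rows with device=ZR9, metric=temp_c: max(55, 22.7, -14.9) = 55.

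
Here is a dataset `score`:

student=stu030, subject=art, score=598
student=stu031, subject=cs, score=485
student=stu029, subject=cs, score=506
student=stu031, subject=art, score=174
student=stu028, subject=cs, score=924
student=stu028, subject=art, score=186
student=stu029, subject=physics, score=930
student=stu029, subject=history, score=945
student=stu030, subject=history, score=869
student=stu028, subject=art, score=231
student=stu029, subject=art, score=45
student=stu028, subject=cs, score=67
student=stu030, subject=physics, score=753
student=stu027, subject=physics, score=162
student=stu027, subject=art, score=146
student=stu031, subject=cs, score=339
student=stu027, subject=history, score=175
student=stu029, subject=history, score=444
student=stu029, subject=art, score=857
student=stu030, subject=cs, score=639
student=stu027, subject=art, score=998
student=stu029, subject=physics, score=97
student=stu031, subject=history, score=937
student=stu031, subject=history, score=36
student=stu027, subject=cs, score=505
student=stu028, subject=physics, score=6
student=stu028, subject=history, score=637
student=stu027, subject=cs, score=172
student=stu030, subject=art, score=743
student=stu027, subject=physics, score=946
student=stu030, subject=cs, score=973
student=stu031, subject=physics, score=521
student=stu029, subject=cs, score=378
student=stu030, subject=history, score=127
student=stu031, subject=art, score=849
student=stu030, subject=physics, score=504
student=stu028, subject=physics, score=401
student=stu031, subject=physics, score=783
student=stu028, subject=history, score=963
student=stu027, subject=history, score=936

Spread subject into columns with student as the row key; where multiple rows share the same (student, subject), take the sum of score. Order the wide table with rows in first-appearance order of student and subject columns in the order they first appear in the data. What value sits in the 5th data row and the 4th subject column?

With rows in first-appearance order of student, row 5 is student=stu027. subject columns in first-appearance order: art, cs, physics, history; column 4 is history.
Long rows with student=stu027, subject=history: 175 + 936 = 1111.

1111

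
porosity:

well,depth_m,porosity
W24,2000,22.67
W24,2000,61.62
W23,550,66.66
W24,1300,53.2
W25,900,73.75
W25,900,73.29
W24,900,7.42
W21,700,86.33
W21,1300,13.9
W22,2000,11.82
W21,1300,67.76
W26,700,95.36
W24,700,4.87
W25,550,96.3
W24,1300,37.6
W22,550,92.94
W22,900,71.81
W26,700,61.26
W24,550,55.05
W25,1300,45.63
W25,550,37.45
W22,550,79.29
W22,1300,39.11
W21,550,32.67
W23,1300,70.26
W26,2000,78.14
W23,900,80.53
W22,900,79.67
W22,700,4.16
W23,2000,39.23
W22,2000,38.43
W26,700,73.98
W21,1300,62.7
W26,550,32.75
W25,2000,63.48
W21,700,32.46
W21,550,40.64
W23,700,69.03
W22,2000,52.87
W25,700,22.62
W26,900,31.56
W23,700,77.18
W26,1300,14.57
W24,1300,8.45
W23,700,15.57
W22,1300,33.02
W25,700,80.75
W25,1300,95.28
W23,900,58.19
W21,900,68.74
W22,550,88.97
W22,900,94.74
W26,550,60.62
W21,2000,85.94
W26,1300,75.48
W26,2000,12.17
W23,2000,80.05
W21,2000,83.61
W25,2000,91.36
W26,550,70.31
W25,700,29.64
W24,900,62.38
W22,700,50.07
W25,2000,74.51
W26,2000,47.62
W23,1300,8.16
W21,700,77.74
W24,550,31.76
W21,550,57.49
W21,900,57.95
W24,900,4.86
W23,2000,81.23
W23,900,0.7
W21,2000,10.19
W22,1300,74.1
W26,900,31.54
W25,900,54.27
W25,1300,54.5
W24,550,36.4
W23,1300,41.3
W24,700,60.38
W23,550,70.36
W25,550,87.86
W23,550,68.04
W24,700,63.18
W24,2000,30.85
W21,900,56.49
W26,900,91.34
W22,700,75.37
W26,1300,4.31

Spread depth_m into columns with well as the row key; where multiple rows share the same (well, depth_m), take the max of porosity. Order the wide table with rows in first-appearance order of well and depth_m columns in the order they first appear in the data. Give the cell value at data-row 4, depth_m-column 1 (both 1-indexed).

85.94

With rows in first-appearance order of well, row 4 is well=W21. depth_m columns in first-appearance order: 2000, 550, 1300, 900, 700; column 1 is 2000.
Long rows with well=W21, depth_m=2000: max(85.94, 83.61, 10.19) = 85.94.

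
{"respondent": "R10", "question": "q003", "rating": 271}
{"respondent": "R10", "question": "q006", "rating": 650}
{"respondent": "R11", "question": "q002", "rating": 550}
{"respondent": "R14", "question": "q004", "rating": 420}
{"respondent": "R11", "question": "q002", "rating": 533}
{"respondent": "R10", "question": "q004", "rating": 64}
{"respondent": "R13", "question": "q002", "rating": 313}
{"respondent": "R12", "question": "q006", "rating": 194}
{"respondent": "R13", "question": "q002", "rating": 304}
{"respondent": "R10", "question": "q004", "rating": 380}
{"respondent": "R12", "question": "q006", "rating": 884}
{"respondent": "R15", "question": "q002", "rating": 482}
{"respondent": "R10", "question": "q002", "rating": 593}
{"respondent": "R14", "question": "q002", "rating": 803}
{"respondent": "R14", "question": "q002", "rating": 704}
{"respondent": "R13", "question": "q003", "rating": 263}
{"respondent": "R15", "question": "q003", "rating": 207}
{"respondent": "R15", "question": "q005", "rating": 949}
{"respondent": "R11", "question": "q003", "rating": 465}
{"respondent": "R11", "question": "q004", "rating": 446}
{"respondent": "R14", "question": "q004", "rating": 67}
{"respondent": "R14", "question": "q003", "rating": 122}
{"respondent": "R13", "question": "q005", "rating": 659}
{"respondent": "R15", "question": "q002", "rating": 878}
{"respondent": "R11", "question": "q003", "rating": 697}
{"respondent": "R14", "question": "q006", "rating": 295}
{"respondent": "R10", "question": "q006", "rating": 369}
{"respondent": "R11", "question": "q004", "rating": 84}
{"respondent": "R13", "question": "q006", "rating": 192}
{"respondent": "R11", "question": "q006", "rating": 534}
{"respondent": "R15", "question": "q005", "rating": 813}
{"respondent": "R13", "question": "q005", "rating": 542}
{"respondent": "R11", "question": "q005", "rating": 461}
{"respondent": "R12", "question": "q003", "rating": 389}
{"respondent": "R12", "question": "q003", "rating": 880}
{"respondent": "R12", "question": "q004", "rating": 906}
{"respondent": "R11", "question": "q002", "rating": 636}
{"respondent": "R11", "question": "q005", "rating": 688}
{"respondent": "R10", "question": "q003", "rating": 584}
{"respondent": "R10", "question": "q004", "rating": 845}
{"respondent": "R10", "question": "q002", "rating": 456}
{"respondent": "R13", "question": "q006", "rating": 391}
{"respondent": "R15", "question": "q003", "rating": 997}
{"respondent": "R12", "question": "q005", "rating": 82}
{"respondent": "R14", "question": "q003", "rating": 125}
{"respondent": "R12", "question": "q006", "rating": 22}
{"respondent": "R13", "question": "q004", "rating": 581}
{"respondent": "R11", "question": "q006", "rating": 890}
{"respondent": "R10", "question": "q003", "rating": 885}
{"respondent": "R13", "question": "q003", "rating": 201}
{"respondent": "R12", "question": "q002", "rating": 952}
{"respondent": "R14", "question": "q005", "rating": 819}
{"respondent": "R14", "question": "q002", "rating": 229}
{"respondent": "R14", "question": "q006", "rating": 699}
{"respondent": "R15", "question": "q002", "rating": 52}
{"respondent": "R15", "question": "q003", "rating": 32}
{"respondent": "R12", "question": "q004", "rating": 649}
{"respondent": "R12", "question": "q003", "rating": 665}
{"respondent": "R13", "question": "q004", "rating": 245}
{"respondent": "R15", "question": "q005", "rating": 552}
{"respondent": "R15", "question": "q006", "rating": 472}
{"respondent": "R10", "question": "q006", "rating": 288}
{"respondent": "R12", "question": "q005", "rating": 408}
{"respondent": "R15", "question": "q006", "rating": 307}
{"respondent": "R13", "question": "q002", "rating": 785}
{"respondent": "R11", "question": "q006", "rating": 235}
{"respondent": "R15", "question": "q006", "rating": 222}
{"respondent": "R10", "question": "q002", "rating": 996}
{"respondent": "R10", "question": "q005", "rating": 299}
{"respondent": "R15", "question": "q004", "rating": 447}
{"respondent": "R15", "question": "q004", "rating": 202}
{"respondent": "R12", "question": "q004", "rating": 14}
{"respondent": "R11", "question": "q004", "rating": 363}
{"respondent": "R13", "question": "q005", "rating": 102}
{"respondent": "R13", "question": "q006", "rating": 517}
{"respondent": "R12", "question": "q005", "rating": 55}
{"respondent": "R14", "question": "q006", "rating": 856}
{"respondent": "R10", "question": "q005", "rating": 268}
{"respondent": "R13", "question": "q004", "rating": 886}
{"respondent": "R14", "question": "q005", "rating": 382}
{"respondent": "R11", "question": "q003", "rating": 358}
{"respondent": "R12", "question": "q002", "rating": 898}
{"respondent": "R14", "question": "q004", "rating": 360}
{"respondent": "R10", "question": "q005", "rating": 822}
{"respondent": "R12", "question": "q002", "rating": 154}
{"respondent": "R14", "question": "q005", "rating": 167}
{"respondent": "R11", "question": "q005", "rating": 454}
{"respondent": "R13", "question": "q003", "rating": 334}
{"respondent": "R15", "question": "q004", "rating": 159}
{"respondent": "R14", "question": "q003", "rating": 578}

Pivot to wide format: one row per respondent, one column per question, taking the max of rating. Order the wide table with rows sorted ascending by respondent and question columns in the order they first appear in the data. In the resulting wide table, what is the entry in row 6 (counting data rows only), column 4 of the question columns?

447

With rows sorted ascending by respondent, row 6 is respondent=R15. question columns in first-appearance order: q003, q006, q002, q004, q005; column 4 is q004.
Long rows with respondent=R15, question=q004: max(447, 202, 159) = 447.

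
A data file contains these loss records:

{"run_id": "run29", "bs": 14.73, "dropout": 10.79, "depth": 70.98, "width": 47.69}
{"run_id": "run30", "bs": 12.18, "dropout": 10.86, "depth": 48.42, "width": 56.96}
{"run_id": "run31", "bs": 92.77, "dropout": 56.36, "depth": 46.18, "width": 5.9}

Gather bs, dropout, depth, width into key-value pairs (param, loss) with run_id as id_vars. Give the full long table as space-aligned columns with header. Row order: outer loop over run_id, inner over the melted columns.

Each (run_id, column) pair becomes one row: 3 × 4 = 12 rows.
For example, (run29, bs) → loss=14.73.

run_id  param    loss 
run29   bs       14.73
run29   dropout  10.79
run29   depth    70.98
run29   width    47.69
run30   bs       12.18
run30   dropout  10.86
run30   depth    48.42
run30   width    56.96
run31   bs       92.77
run31   dropout  56.36
run31   depth    46.18
run31   width    5.9  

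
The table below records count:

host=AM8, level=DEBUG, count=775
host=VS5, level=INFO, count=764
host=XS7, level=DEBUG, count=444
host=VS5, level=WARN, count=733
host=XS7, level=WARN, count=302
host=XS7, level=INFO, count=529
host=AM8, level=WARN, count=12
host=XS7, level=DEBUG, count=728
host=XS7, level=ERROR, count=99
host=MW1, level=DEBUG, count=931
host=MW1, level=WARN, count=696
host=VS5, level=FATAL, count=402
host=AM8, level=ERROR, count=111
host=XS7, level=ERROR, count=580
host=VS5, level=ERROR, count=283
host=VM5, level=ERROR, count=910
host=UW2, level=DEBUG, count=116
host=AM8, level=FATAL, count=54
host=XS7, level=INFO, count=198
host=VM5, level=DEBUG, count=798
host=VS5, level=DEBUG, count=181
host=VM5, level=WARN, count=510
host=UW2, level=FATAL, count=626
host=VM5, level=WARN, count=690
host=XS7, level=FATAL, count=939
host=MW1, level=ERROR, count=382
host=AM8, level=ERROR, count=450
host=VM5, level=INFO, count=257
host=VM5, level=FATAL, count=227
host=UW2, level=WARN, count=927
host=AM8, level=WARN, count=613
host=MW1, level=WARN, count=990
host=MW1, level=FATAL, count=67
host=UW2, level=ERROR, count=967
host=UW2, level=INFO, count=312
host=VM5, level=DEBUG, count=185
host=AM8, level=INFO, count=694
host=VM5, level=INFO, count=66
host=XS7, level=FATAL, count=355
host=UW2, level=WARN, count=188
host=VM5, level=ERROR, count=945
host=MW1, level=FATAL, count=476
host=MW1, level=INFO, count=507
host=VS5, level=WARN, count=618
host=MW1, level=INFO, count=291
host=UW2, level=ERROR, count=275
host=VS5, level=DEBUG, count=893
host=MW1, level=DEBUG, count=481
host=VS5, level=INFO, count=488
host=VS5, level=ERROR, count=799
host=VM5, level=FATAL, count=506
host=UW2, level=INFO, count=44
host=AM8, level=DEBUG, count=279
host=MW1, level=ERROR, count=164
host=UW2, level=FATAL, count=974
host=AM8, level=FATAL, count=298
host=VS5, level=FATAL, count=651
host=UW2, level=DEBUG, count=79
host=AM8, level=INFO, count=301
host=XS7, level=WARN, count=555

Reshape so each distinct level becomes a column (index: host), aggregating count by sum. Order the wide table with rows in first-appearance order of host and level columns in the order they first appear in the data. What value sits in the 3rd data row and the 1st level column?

1172

With rows in first-appearance order of host, row 3 is host=XS7. level columns in first-appearance order: DEBUG, INFO, WARN, ERROR, FATAL; column 1 is DEBUG.
Long rows with host=XS7, level=DEBUG: 444 + 728 = 1172.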